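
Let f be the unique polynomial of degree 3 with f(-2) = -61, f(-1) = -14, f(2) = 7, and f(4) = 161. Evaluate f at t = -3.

-168

Write f(t) = at^3 + bt^2 + ct + d. Substituting each data point gives a linear system:
  -8a + 4b - 2c + d = -61
  -a + b - c + d = -14
  8a + 4b + 2c + d = 7
  64a + 16b + 4c + d = 161
Solving the system yields a = 4, b = -6, c = 1, d = -3.
So f(t) = 4t³ - 6t² + t - 3.
Then f(-3) = -168.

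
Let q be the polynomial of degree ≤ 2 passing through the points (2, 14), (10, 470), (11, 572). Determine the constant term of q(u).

0

Write q(u) = au^2 + bu + c. Substituting each data point gives a linear system:
  4a + 2b + c = 14
  100a + 10b + c = 470
  121a + 11b + c = 572
Solving the system yields a = 5, b = -3, c = 0.
So q(u) = 5u^2 - 3u.
The constant term is 0.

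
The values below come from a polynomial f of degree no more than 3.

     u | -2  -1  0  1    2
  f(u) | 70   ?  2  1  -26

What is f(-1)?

13

The 4 known points determine the degree-3 polynomial uniquely.
Write f(u) = au^3 + bu^2 + cu + d. Substituting each data point gives a linear system:
  -8a + 4b - 2c + d = 70
  d = 2
  a + b + c + d = 1
  8a + 4b + 2c + d = -26
Solving the system yields a = -6, b = 5, c = 0, d = 2.
So f(u) = -6u^3 + 5u^2 + 2.
Then f(-1) = 13.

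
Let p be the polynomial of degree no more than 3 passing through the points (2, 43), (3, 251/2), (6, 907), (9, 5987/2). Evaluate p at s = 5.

1067/2

Write p(s) = as^3 + bs^2 + cs + d. Substituting each data point gives a linear system:
  8a + 4b + 2c + d = 43
  27a + 9b + 3c + d = 251/2
  216a + 36b + 6c + d = 907
  729a + 81b + 9c + d = 5987/2
Solving the system yields a = 4, b = 1/2, c = 4, d = 1.
So p(s) = 4s^3 + (1/2)s^2 + 4s + 1.
Then p(5) = 1067/2.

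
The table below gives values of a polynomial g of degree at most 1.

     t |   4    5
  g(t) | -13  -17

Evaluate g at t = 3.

Using the Lagrange interpolation formula with nodes 4, 5:
  L_0(t) = (t - 5) / -1
  L_1(t) = (t - 4) / 1
Then g(t) = -13·L_0(t) - 17·L_1(t).
Expanding and collecting terms gives g(t) = -4t + 3.
Evaluating at t = 3: g(3) = -9.

-9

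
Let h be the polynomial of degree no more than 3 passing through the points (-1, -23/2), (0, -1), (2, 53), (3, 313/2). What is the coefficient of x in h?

6

Write h(x) = ax^3 + bx^2 + cx + d. Substituting each data point gives a linear system:
  -a + b - c + d = -23/2
  d = -1
  8a + 4b + 2c + d = 53
  27a + 9b + 3c + d = 313/2
Solving the system yields a = 5, b = 1/2, c = 6, d = -1.
So h(x) = 5x^3 + (1/2)x^2 + 6x - 1.
The coefficient of x is 6.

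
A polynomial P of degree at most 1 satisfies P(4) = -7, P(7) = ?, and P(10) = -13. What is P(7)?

The 2 known points determine the degree-1 polynomial uniquely.
Write P(n) = an + b. Substituting each data point gives a linear system:
  4a + b = -7
  10a + b = -13
Solving the system yields a = -1, b = -3.
So P(n) = -n - 3.
Then P(7) = -10.

-10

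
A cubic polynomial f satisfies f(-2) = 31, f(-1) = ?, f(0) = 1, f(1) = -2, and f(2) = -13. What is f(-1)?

On equispaced nodes a degree-3 polynomial has vanishing fourth forward difference, so
  f(-2) - 4·f(-1) + 6·f(0) - 4·f(1) + f(2) = 0.
Substituting the known values and solving for f(-1):
  -4·f(-1) = -32
  f(-1) = 8.

8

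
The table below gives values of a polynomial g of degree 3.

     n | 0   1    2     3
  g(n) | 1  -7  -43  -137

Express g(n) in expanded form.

Using the Lagrange interpolation formula with nodes 0, 1, 2, 3:
  L_0(n) = (n - 1)(n - 2)(n - 3) / -6
  L_1(n) = n(n - 2)(n - 3) / 2
  L_2(n) = n(n - 1)(n - 3) / -2
  L_3(n) = n(n - 1)(n - 2) / 6
Then g(n) = 1·L_0(n) - 7·L_1(n) - 43·L_2(n) - 137·L_3(n).
Expanding and collecting terms gives g(n) = -5n³ + n² - 4n + 1.
Check: g(2) = -43. ✓

g(n) = -5n^3 + n^2 - 4n + 1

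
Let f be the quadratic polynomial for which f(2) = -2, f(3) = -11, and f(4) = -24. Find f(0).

4

Forward differences of the values at t = 2, 3, 4:
  f  : -2  -11  -24
  Δ  : -9  -13
  Δ^2: -4
The second differences are constant, confirming degree 2.
Interpolating (Newton forward form) and evaluating at t = 0 gives f(0) = 4.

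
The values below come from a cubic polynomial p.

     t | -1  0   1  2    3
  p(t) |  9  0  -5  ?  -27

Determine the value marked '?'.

-12

The 4 known points determine the degree-3 polynomial uniquely.
Write p(t) = at^3 + bt^2 + ct + d. Substituting each data point gives a linear system:
  -a + b - c + d = 9
  d = 0
  a + b + c + d = -5
  27a + 9b + 3c + d = -27
Solving the system yields a = -1, b = 2, c = -6, d = 0.
So p(t) = -t³ + 2t² - 6t.
Then p(2) = -12.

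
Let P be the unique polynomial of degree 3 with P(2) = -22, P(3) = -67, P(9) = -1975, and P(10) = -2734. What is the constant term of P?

-4

Write P(u) = au^3 + bu^2 + cu + d. Substituting each data point gives a linear system:
  8a + 4b + 2c + d = -22
  27a + 9b + 3c + d = -67
  729a + 81b + 9c + d = -1975
  1000a + 100b + 10c + d = -2734
Solving the system yields a = -3, b = 3, c = -3, d = -4.
So P(u) = -3u^3 + 3u^2 - 3u - 4.
The constant term is -4.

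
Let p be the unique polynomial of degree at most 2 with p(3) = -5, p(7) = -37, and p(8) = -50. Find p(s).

p(s) = -s^2 + 2s - 2

Write p(s) = as^2 + bs + c. Substituting each data point gives a linear system:
  9a + 3b + c = -5
  49a + 7b + c = -37
  64a + 8b + c = -50
Solving the system yields a = -1, b = 2, c = -2.
So p(s) = -s² + 2s - 2.
Check: p(3) = -5. ✓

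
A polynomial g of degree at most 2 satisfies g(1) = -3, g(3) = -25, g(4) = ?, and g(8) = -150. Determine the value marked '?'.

-42

The 3 known points determine the degree-2 polynomial uniquely.
Write g(x) = ax^2 + bx + c. Substituting each data point gives a linear system:
  a + b + c = -3
  9a + 3b + c = -25
  64a + 8b + c = -150
Solving the system yields a = -2, b = -3, c = 2.
So g(x) = -2x^2 - 3x + 2.
Then g(4) = -42.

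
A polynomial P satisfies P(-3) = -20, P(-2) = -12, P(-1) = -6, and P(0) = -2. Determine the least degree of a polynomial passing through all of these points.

2

Forward differences of the values at t = -3, -2, -1, 0:
  P  : -20  -12  -6  -2
  Δ  : 8  6  4
  Δ^2: -2  -2
  Δ^3: 0
The second differences are constant (-2) and nonzero, while all higher differences vanish, so the minimal degree is 2.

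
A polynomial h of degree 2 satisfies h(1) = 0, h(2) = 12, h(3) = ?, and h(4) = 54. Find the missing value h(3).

30

The 3 known points determine the degree-2 polynomial uniquely.
Write h(t) = at^2 + bt + c. Substituting each data point gives a linear system:
  a + b + c = 0
  4a + 2b + c = 12
  16a + 4b + c = 54
Solving the system yields a = 3, b = 3, c = -6.
So h(t) = 3t^2 + 3t - 6.
Then h(3) = 30.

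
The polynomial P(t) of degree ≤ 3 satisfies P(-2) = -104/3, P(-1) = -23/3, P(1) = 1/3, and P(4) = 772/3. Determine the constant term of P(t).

Write P(t) = at^3 + bt^2 + ct + d. Substituting each data point gives a linear system:
  -8a + 4b - 2c + d = -104/3
  -a + b - c + d = -23/3
  a + b + c + d = 1/3
  64a + 16b + 4c + d = 772/3
Solving the system yields a = 4, b = 1/3, c = 0, d = -4.
So P(t) = 4t^3 + (1/3)t^2 - 4.
The constant term is -4.

-4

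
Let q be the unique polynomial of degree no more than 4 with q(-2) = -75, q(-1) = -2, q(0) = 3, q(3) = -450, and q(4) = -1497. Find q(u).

Write q(u) = au^4 + bu^3 + cu^2 + du + e. Substituting each data point gives a linear system:
  16a - 8b + 4c - 2d + e = -75
  a - b + c - d + e = -2
  e = 3
  81a + 27b + 9c + 3d + e = -450
  256a + 64b + 16c + 4d + e = -1497
Solving the system yields a = -6, b = -1, c = 5, d = 5, e = 3.
So q(u) = -6u^4 - u^3 + 5u^2 + 5u + 3.
Check: q(-1) = -2. ✓

q(u) = -6u^4 - u^3 + 5u^2 + 5u + 3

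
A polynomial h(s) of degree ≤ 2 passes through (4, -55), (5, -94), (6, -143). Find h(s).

Write h(s) = as^2 + bs + c. Substituting each data point gives a linear system:
  16a + 4b + c = -55
  25a + 5b + c = -94
  36a + 6b + c = -143
Solving the system yields a = -5, b = 6, c = 1.
So h(s) = -5s² + 6s + 1.
Check: h(4) = -55. ✓

h(s) = -5s^2 + 6s + 1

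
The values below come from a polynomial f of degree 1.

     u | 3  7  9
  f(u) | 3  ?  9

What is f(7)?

The 2 known points determine the degree-1 polynomial uniquely.
Write f(u) = au + b. Substituting each data point gives a linear system:
  3a + b = 3
  9a + b = 9
Solving the system yields a = 1, b = 0.
So f(u) = u.
Then f(7) = 7.

7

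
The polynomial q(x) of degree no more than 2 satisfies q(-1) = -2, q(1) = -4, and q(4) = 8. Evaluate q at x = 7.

Write q(x) = ax^2 + bx + c. Substituting each data point gives a linear system:
  a - b + c = -2
  a + b + c = -4
  16a + 4b + c = 8
Solving the system yields a = 1, b = -1, c = -4.
So q(x) = x^2 - x - 4.
Then q(7) = 38.

38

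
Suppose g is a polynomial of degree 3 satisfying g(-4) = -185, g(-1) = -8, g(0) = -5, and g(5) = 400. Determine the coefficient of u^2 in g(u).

1

Write g(u) = au^3 + bu^2 + cu + d. Substituting each data point gives a linear system:
  -64a + 16b - 4c + d = -185
  -a + b - c + d = -8
  d = -5
  125a + 25b + 5c + d = 400
Solving the system yields a = 3, b = 1, c = 1, d = -5.
So g(u) = 3u^3 + u^2 + u - 5.
The coefficient of u^2 is 1.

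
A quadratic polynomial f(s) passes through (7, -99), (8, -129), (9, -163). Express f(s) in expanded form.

f(s) = -2s^2 - 1

Using the Lagrange interpolation formula with nodes 7, 8, 9:
  L_0(s) = (s - 8)(s - 9) / 2
  L_1(s) = (s - 7)(s - 9) / -1
  L_2(s) = (s - 7)(s - 8) / 2
Then f(s) = -99·L_0(s) - 129·L_1(s) - 163·L_2(s).
Expanding and collecting terms gives f(s) = -2s^2 - 1.
Check: f(9) = -163. ✓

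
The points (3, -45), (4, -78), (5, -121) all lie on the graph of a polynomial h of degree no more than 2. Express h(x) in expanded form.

Using the Lagrange interpolation formula with nodes 3, 4, 5:
  L_0(x) = (x - 4)(x - 5) / 2
  L_1(x) = (x - 3)(x - 5) / -1
  L_2(x) = (x - 3)(x - 4) / 2
Then h(x) = -45·L_0(x) - 78·L_1(x) - 121·L_2(x).
Expanding and collecting terms gives h(x) = -5x^2 + 2x - 6.
Check: h(3) = -45. ✓

h(x) = -5x^2 + 2x - 6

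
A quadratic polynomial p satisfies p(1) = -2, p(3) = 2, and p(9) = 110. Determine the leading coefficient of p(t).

2

Write p(t) = at^2 + bt + c. Substituting each data point gives a linear system:
  a + b + c = -2
  9a + 3b + c = 2
  81a + 9b + c = 110
Solving the system yields a = 2, b = -6, c = 2.
So p(t) = 2t^2 - 6t + 2.
The leading coefficient is 2.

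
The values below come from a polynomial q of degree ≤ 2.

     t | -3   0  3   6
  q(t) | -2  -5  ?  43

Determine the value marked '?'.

10

The 3 known points determine the degree-2 polynomial uniquely.
Write q(t) = at^2 + bt + c. Substituting each data point gives a linear system:
  9a - 3b + c = -2
  c = -5
  36a + 6b + c = 43
Solving the system yields a = 1, b = 2, c = -5.
So q(t) = t^2 + 2t - 5.
Then q(3) = 10.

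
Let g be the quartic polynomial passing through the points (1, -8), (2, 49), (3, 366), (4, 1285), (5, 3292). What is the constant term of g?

-3

Write g(n) = an^4 + bn^3 + cn^2 + dn + e. Substituting each data point gives a linear system:
  a + b + c + d + e = -8
  16a + 8b + 4c + 2d + e = 49
  81a + 27b + 9c + 3d + e = 366
  256a + 64b + 16c + 4d + e = 1285
  625a + 125b + 25c + 5d + e = 3292
Solving the system yields a = 6, b = -3, c = -2, d = -6, e = -3.
So g(n) = 6n⁴ - 3n³ - 2n² - 6n - 3.
The constant term is -3.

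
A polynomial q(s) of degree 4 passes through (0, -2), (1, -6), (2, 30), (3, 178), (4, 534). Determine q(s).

Write q(s) = as^4 + bs^3 + cs^2 + ds + e. Substituting each data point gives a linear system:
  e = -2
  a + b + c + d + e = -6
  16a + 8b + 4c + 2d + e = 30
  81a + 27b + 9c + 3d + e = 178
  256a + 64b + 16c + 4d + e = 534
Solving the system yields a = 1, b = 6, c = -5, d = -6, e = -2.
So q(s) = s^4 + 6s^3 - 5s^2 - 6s - 2.
Check: q(0) = -2. ✓

q(s) = s^4 + 6s^3 - 5s^2 - 6s - 2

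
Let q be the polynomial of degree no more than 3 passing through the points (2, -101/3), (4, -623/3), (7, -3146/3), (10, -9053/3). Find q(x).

q(x) = -3x^3 + (1/3)x^2 - 5x - 1

Write q(x) = ax^3 + bx^2 + cx + d. Substituting each data point gives a linear system:
  8a + 4b + 2c + d = -101/3
  64a + 16b + 4c + d = -623/3
  343a + 49b + 7c + d = -3146/3
  1000a + 100b + 10c + d = -9053/3
Solving the system yields a = -3, b = 1/3, c = -5, d = -1.
So q(x) = -3x^3 + (1/3)x^2 - 5x - 1.
Check: q(2) = -101/3. ✓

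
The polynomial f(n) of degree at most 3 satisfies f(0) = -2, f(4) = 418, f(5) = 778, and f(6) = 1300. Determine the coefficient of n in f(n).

Write f(n) = an^3 + bn^2 + cn + d. Substituting each data point gives a linear system:
  d = -2
  64a + 16b + 4c + d = 418
  125a + 25b + 5c + d = 778
  216a + 36b + 6c + d = 1300
Solving the system yields a = 5, b = 6, c = 1, d = -2.
So f(n) = 5n^3 + 6n^2 + n - 2.
The coefficient of n is 1.

1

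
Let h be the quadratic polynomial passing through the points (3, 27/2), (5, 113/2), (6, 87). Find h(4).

32

Write h(n) = an^2 + bn + c. Substituting each data point gives a linear system:
  9a + 3b + c = 27/2
  25a + 5b + c = 113/2
  36a + 6b + c = 87
Solving the system yields a = 3, b = -5/2, c = -6.
So h(n) = 3n² - (5/2)n - 6.
Then h(4) = 32.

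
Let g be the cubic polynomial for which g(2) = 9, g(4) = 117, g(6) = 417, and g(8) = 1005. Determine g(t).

g(t) = 2t^3 - 2t - 3

Using the Lagrange interpolation formula with nodes 2, 4, 6, 8:
  L_0(t) = (t - 4)(t - 6)(t - 8) / -48
  L_1(t) = (t - 2)(t - 6)(t - 8) / 16
  L_2(t) = (t - 2)(t - 4)(t - 8) / -16
  L_3(t) = (t - 2)(t - 4)(t - 6) / 48
Then g(t) = 9·L_0(t) + 117·L_1(t) + 417·L_2(t) + 1005·L_3(t).
Expanding and collecting terms gives g(t) = 2t^3 - 2t - 3.
Check: g(4) = 117. ✓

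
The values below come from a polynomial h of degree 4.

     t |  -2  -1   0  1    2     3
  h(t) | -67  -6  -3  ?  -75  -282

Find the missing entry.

-16

The 5 known points determine the degree-4 polynomial uniquely.
Write h(t) = at^4 + bt^3 + ct^2 + dt + e. Substituting each data point gives a linear system:
  16a - 8b + 4c - 2d + e = -67
  a - b + c - d + e = -6
  e = -3
  16a + 8b + 4c + 2d + e = -75
  81a + 27b + 9c + 3d + e = -282
Solving the system yields a = -3, b = 1, c = -5, d = -6, e = -3.
So h(t) = -3t^4 + t^3 - 5t^2 - 6t - 3.
Then h(1) = -16.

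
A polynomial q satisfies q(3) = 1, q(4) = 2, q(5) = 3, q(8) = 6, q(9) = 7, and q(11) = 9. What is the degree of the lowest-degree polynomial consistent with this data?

1

Divided differences on the nodes 3, 4, 5, 8, 9, 11:
  order 0: 1  2  3  6  7  9
  order 1: 1  1  1  1  1
  order 2: 0  0  0  0
  order 3: 0  0  0
  order 4: 0  0
  order 5: 0
The order-1 divided differences are all 1 (nonzero) and every higher order vanishes, so the data lies on a polynomial of degree exactly 1.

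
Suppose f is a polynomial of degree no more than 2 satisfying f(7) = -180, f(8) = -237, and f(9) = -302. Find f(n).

f(n) = -4n^2 + 3n - 5

Write f(n) = an^2 + bn + c. Substituting each data point gives a linear system:
  49a + 7b + c = -180
  64a + 8b + c = -237
  81a + 9b + c = -302
Solving the system yields a = -4, b = 3, c = -5.
So f(n) = -4n² + 3n - 5.
Check: f(9) = -302. ✓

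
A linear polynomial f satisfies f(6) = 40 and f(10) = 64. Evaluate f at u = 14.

88

Write f(u) = au + b. Substituting each data point gives a linear system:
  6a + b = 40
  10a + b = 64
Solving the system yields a = 6, b = 4.
So f(u) = 6u + 4.
Then f(14) = 88.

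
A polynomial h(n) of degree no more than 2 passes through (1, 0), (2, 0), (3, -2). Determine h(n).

Write h(n) = an^2 + bn + c. Substituting each data point gives a linear system:
  a + b + c = 0
  4a + 2b + c = 0
  9a + 3b + c = -2
Solving the system yields a = -1, b = 3, c = -2.
So h(n) = -n² + 3n - 2.
Check: h(3) = -2. ✓

h(n) = -n^2 + 3n - 2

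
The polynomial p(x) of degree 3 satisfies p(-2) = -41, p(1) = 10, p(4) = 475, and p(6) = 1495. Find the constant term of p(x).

-5

Write p(x) = ax^3 + bx^2 + cx + d. Substituting each data point gives a linear system:
  -8a + 4b - 2c + d = -41
  a + b + c + d = 10
  64a + 16b + 4c + d = 475
  216a + 36b + 6c + d = 1495
Solving the system yields a = 6, b = 5, c = 4, d = -5.
So p(x) = 6x^3 + 5x^2 + 4x - 5.
The constant term is -5.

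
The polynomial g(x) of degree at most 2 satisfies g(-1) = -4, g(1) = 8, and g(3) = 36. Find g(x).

Using the Lagrange interpolation formula with nodes -1, 1, 3:
  L_0(x) = (x - 1)(x - 3) / 8
  L_1(x) = (x + 1)(x - 3) / -4
  L_2(x) = (x + 1)(x - 1) / 8
Then g(x) = -4·L_0(x) + 8·L_1(x) + 36·L_2(x).
Expanding and collecting terms gives g(x) = 2x^2 + 6x.
Check: g(-1) = -4. ✓

g(x) = 2x^2 + 6x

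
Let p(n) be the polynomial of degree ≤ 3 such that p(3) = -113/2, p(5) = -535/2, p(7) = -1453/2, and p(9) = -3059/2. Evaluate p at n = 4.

Forward differences of the values at n = 3, 5, 7, 9:
  p  : -113/2  -535/2  -1453/2  -3059/2
  Δ  : -211  -459  -803
  Δ^2: -248  -344
  Δ^3: -96
The third differences are constant, confirming degree 3.
Interpolating (Newton forward form) and evaluating at n = 4 gives p(4) = -137.

-137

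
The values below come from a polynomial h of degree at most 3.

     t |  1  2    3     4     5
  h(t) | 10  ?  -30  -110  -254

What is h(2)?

4

The 4 known points determine the degree-3 polynomial uniquely.
Write h(t) = at^3 + bt^2 + ct + d. Substituting each data point gives a linear system:
  a + b + c + d = 10
  27a + 9b + 3c + d = -30
  64a + 16b + 4c + d = -110
  125a + 25b + 5c + d = -254
Solving the system yields a = -3, b = 4, c = 3, d = 6.
So h(t) = -3t³ + 4t² + 3t + 6.
Then h(2) = 4.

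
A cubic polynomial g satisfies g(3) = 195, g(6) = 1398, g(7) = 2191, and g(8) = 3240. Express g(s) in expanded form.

g(s) = 6s^3 + 2s^2 + 5s

Using the Lagrange interpolation formula with nodes 3, 6, 7, 8:
  L_0(s) = (s - 6)(s - 7)(s - 8) / -60
  L_1(s) = (s - 3)(s - 7)(s - 8) / 6
  L_2(s) = (s - 3)(s - 6)(s - 8) / -4
  L_3(s) = (s - 3)(s - 6)(s - 7) / 10
Then g(s) = 195·L_0(s) + 1398·L_1(s) + 2191·L_2(s) + 3240·L_3(s).
Expanding and collecting terms gives g(s) = 6s³ + 2s² + 5s.
Check: g(8) = 3240. ✓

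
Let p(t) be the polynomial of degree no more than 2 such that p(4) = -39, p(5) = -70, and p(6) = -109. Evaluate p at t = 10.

Using the Lagrange interpolation formula with nodes 4, 5, 6:
  L_0(t) = (t - 5)(t - 6) / 2
  L_1(t) = (t - 4)(t - 6) / -1
  L_2(t) = (t - 4)(t - 5) / 2
Then p(t) = -39·L_0(t) - 70·L_1(t) - 109·L_2(t).
Expanding and collecting terms gives p(t) = -4t² + 5t + 5.
Evaluating at t = 10: p(10) = -345.

-345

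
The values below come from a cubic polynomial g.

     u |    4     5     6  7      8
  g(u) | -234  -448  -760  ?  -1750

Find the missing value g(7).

-1188

On equispaced nodes a degree-3 polynomial has vanishing fourth forward difference, so
  g(4) - 4·g(5) + 6·g(6) - 4·g(7) + g(8) = 0.
Substituting the known values and solving for g(7):
  -4·g(7) = 4752
  g(7) = -1188.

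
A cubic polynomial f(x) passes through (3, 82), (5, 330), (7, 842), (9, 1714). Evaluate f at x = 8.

Write f(x) = ax^3 + bx^2 + cx + d. Substituting each data point gives a linear system:
  27a + 9b + 3c + d = 82
  125a + 25b + 5c + d = 330
  343a + 49b + 7c + d = 842
  729a + 81b + 9c + d = 1714
Solving the system yields a = 2, b = 3, c = 2, d = -5.
So f(x) = 2x³ + 3x² + 2x - 5.
Then f(8) = 1227.

1227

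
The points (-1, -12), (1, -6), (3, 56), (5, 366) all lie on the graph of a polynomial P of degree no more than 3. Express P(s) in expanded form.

P(s) = 4s^3 - 5s^2 - s - 4

Using the Lagrange interpolation formula with nodes -1, 1, 3, 5:
  L_0(s) = (s - 1)(s - 3)(s - 5) / -48
  L_1(s) = (s + 1)(s - 3)(s - 5) / 16
  L_2(s) = (s + 1)(s - 1)(s - 5) / -16
  L_3(s) = (s + 1)(s - 1)(s - 3) / 48
Then P(s) = -12·L_0(s) - 6·L_1(s) + 56·L_2(s) + 366·L_3(s).
Expanding and collecting terms gives P(s) = 4s^3 - 5s^2 - s - 4.
Check: P(-1) = -12. ✓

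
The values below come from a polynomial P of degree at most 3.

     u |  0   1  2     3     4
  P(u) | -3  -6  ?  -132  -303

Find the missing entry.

-41

The 4 known points determine the degree-3 polynomial uniquely.
Write P(u) = au^3 + bu^2 + cu + d. Substituting each data point gives a linear system:
  d = -3
  a + b + c + d = -6
  27a + 9b + 3c + d = -132
  64a + 16b + 4c + d = -303
Solving the system yields a = -4, b = -4, c = 5, d = -3.
So P(u) = -4u³ - 4u² + 5u - 3.
Then P(2) = -41.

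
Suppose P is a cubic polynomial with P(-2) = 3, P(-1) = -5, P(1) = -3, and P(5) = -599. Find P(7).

Write P(n) = an^3 + bn^2 + cn + d. Substituting each data point gives a linear system:
  -8a + 4b - 2c + d = 3
  -a + b - c + d = -5
  a + b + c + d = -3
  125a + 25b + 5c + d = -599
Solving the system yields a = -4, b = -5, c = 5, d = 1.
So P(n) = -4n^3 - 5n^2 + 5n + 1.
Then P(7) = -1581.

-1581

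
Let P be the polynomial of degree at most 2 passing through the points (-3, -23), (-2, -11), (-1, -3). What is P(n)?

Write P(n) = an^2 + bn + c. Substituting each data point gives a linear system:
  9a - 3b + c = -23
  4a - 2b + c = -11
  a - b + c = -3
Solving the system yields a = -2, b = 2, c = 1.
So P(n) = -2n² + 2n + 1.
Check: P(-2) = -11. ✓

P(n) = -2n^2 + 2n + 1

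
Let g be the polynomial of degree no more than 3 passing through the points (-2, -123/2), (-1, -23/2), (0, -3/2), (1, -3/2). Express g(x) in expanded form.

g(x) = 5x^3 - 5x^2 - 3/2

Using the Lagrange interpolation formula with nodes -2, -1, 0, 1:
  L_0(x) = (x + 1)x(x - 1) / -6
  L_1(x) = (x + 2)x(x - 1) / 2
  L_2(x) = (x + 2)(x + 1)(x - 1) / -2
  L_3(x) = (x + 2)(x + 1)x / 6
Then g(x) = -123/2·L_0(x) - 23/2·L_1(x) - 3/2·L_2(x) - 3/2·L_3(x).
Expanding and collecting terms gives g(x) = 5x^3 - 5x^2 - 3/2.
Check: g(-2) = -123/2. ✓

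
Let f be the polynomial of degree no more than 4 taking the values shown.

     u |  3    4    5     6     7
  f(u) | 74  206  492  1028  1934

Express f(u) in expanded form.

Write f(u) = au^4 + bu^3 + cu^2 + du + e. Substituting each data point gives a linear system:
  81a + 27b + 9c + 3d + e = 74
  256a + 64b + 16c + 4d + e = 206
  625a + 125b + 25c + 5d + e = 492
  1296a + 216b + 36c + 6d + e = 1028
  2401a + 343b + 49c + 7d + e = 1934
Solving the system yields a = 1, b = -2, c = 4, d = 3, e = 2.
So f(u) = u⁴ - 2u³ + 4u² + 3u + 2.
Check: f(7) = 1934. ✓

f(u) = u^4 - 2u^3 + 4u^2 + 3u + 2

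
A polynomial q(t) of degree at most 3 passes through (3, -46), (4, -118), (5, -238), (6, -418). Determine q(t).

q(t) = -2t^3 + 2t + 2

Write q(t) = at^3 + bt^2 + ct + d. Substituting each data point gives a linear system:
  27a + 9b + 3c + d = -46
  64a + 16b + 4c + d = -118
  125a + 25b + 5c + d = -238
  216a + 36b + 6c + d = -418
Solving the system yields a = -2, b = 0, c = 2, d = 2.
So q(t) = -2t^3 + 2t + 2.
Check: q(4) = -118. ✓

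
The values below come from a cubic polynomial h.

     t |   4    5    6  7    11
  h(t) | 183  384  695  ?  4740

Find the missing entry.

The 4 known points determine the degree-3 polynomial uniquely.
Write h(t) = at^3 + bt^2 + ct + d. Substituting each data point gives a linear system:
  64a + 16b + 4c + d = 183
  125a + 25b + 5c + d = 384
  216a + 36b + 6c + d = 695
  1331a + 121b + 11c + d = 4740
Solving the system yields a = 4, b = -5, c = 2, d = -1.
So h(t) = 4t^3 - 5t^2 + 2t - 1.
Then h(7) = 1140.

1140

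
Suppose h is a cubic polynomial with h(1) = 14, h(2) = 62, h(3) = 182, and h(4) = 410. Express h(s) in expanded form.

h(s) = 6s^3 + 6s + 2

Write h(s) = as^3 + bs^2 + cs + d. Substituting each data point gives a linear system:
  a + b + c + d = 14
  8a + 4b + 2c + d = 62
  27a + 9b + 3c + d = 182
  64a + 16b + 4c + d = 410
Solving the system yields a = 6, b = 0, c = 6, d = 2.
So h(s) = 6s^3 + 6s + 2.
Check: h(2) = 62. ✓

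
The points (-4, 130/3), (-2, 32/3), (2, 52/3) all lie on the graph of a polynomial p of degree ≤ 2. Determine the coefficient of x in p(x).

Write p(x) = ax^2 + bx + c. Substituting each data point gives a linear system:
  16a - 4b + c = 130/3
  4a - 2b + c = 32/3
  4a + 2b + c = 52/3
Solving the system yields a = 3, b = 5/3, c = 2.
So p(x) = 3x^2 + (5/3)x + 2.
The coefficient of x is 5/3.

5/3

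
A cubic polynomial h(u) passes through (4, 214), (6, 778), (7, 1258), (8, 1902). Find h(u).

Write h(u) = au^3 + bu^2 + cu + d. Substituting each data point gives a linear system:
  64a + 16b + 4c + d = 214
  216a + 36b + 6c + d = 778
  343a + 49b + 7c + d = 1258
  512a + 64b + 8c + d = 1902
Solving the system yields a = 4, b = -2, c = -2, d = -2.
So h(u) = 4u^3 - 2u^2 - 2u - 2.
Check: h(8) = 1902. ✓

h(u) = 4u^3 - 2u^2 - 2u - 2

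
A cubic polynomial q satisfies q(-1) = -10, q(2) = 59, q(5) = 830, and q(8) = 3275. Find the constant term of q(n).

-5

Write q(n) = an^3 + bn^2 + cn + d. Substituting each data point gives a linear system:
  -a + b - c + d = -10
  8a + 4b + 2c + d = 59
  125a + 25b + 5c + d = 830
  512a + 64b + 8c + d = 3275
Solving the system yields a = 6, b = 3, c = 2, d = -5.
So q(n) = 6n^3 + 3n^2 + 2n - 5.
The constant term is -5.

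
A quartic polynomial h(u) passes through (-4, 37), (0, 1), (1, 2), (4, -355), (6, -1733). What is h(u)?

h(u) = -u^4 - 3u^3 + 6u^2 - u + 1

Using the Lagrange interpolation formula with nodes -4, 0, 1, 4, 6:
  L_0(u) = u(u - 1)(u - 4)(u - 6) / 1600
  L_1(u) = (u + 4)(u - 1)(u - 4)(u - 6) / -96
  L_2(u) = (u + 4)u(u - 4)(u - 6) / 75
  L_3(u) = (u + 4)u(u - 1)(u - 6) / -192
  L_4(u) = (u + 4)u(u - 1)(u - 4) / 600
Then h(u) = 37·L_0(u) + 1·L_1(u) + 2·L_2(u) - 355·L_3(u) - 1733·L_4(u).
Expanding and collecting terms gives h(u) = -u^4 - 3u^3 + 6u^2 - u + 1.
Check: h(0) = 1. ✓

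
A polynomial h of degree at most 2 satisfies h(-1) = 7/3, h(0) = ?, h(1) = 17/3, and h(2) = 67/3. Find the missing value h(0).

The 3 known points determine the degree-2 polynomial uniquely.
Write h(n) = an^2 + bn + c. Substituting each data point gives a linear system:
  a - b + c = 7/3
  a + b + c = 17/3
  4a + 2b + c = 67/3
Solving the system yields a = 5, b = 5/3, c = -1.
So h(n) = 5n^2 + (5/3)n - 1.
Then h(0) = -1.

-1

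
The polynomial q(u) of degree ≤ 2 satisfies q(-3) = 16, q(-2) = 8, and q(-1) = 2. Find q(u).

Write q(u) = au^2 + bu + c. Substituting each data point gives a linear system:
  9a - 3b + c = 16
  4a - 2b + c = 8
  a - b + c = 2
Solving the system yields a = 1, b = -3, c = -2.
So q(u) = u² - 3u - 2.
Check: q(-3) = 16. ✓

q(u) = u^2 - 3u - 2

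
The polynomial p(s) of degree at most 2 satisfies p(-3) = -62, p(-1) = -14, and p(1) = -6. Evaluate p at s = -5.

Write p(s) = as^2 + bs + c. Substituting each data point gives a linear system:
  9a - 3b + c = -62
  a - b + c = -14
  a + b + c = -6
Solving the system yields a = -5, b = 4, c = -5.
So p(s) = -5s² + 4s - 5.
Then p(-5) = -150.

-150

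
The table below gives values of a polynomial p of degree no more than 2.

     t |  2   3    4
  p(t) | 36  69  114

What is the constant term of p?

6

Write p(t) = at^2 + bt + c. Substituting each data point gives a linear system:
  4a + 2b + c = 36
  9a + 3b + c = 69
  16a + 4b + c = 114
Solving the system yields a = 6, b = 3, c = 6.
So p(t) = 6t^2 + 3t + 6.
The constant term is 6.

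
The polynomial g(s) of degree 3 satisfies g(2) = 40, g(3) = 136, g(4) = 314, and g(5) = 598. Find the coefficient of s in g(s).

Write g(s) = as^3 + bs^2 + cs + d. Substituting each data point gives a linear system:
  8a + 4b + 2c + d = 40
  27a + 9b + 3c + d = 136
  64a + 16b + 4c + d = 314
  125a + 25b + 5c + d = 598
Solving the system yields a = 4, b = 5, c = -5, d = -2.
So g(s) = 4s^3 + 5s^2 - 5s - 2.
The coefficient of s is -5.

-5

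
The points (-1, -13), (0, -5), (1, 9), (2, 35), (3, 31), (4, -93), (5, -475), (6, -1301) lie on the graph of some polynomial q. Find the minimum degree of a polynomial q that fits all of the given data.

4

Forward differences of the values at n = -1, 0, 1, 2, 3, 4, 5, 6:
  q  : -13  -5  9  35  31  -93  -475  -1301
  Δ  : 8  14  26  -4  -124  -382  -826
  Δ^2: 6  12  -30  -120  -258  -444
  Δ^3: 6  -42  -90  -138  -186
  Δ^4: -48  -48  -48  -48
  Δ^5: 0  0  0
  Δ^6: 0  0
  Δ^7: 0
The fourth differences are constant (-48) and nonzero, while all higher differences vanish, so the minimal degree is 4.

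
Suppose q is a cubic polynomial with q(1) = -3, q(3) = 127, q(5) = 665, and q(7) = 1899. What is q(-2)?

-63

Forward differences of the values at t = 1, 3, 5, 7:
  q  : -3  127  665  1899
  Δ  : 130  538  1234
  Δ^2: 408  696
  Δ^3: 288
The third differences are constant, confirming degree 3.
Interpolating (Newton forward form) and evaluating at t = -2 gives q(-2) = -63.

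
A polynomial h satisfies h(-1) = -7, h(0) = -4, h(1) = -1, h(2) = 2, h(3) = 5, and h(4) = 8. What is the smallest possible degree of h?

1

Forward differences of the values at n = -1, 0, 1, 2, 3, 4:
  h  : -7  -4  -1  2  5  8
  Δ  : 3  3  3  3  3
  Δ^2: 0  0  0  0
  Δ^3: 0  0  0
  Δ^4: 0  0
  Δ^5: 0
The first differences are constant (3) and nonzero, while all higher differences vanish, so the minimal degree is 1.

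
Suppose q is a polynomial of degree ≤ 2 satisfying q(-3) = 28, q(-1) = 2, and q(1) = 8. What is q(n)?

Write q(n) = an^2 + bn + c. Substituting each data point gives a linear system:
  9a - 3b + c = 28
  a - b + c = 2
  a + b + c = 8
Solving the system yields a = 4, b = 3, c = 1.
So q(n) = 4n^2 + 3n + 1.
Check: q(1) = 8. ✓

q(n) = 4n^2 + 3n + 1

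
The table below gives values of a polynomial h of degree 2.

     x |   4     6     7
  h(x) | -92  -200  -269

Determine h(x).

Using the Lagrange interpolation formula with nodes 4, 6, 7:
  L_0(x) = (x - 6)(x - 7) / 6
  L_1(x) = (x - 4)(x - 7) / -2
  L_2(x) = (x - 4)(x - 6) / 3
Then h(x) = -92·L_0(x) - 200·L_1(x) - 269·L_2(x).
Expanding and collecting terms gives h(x) = -5x^2 - 4x + 4.
Check: h(6) = -200. ✓

h(x) = -5x^2 - 4x + 4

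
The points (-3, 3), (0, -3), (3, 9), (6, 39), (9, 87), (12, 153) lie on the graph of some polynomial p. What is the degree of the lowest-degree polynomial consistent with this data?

Forward differences of the values at s = -3, 0, 3, 6, 9, 12:
  p  : 3  -3  9  39  87  153
  Δ  : -6  12  30  48  66
  Δ^2: 18  18  18  18
  Δ^3: 0  0  0
  Δ^4: 0  0
  Δ^5: 0
The second differences are constant (18) and nonzero, while all higher differences vanish, so the minimal degree is 2.

2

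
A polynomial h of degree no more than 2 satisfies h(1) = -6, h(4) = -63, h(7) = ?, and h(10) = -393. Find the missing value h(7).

-192

The 3 known points determine the degree-2 polynomial uniquely.
Write h(t) = at^2 + bt + c. Substituting each data point gives a linear system:
  a + b + c = -6
  16a + 4b + c = -63
  100a + 10b + c = -393
Solving the system yields a = -4, b = 1, c = -3.
So h(t) = -4t² + t - 3.
Then h(7) = -192.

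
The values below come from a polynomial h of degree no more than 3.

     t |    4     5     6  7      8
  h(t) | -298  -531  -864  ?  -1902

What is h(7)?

-1315

The 4 known points determine the degree-3 polynomial uniquely.
Write h(t) = at^3 + bt^2 + ct + d. Substituting each data point gives a linear system:
  64a + 16b + 4c + d = -298
  125a + 25b + 5c + d = -531
  216a + 36b + 6c + d = -864
  512a + 64b + 8c + d = -1902
Solving the system yields a = -3, b = -5, c = -5, d = -6.
So h(t) = -3t^3 - 5t^2 - 5t - 6.
Then h(7) = -1315.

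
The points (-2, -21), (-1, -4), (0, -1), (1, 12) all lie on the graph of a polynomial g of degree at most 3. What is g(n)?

Write g(n) = an^3 + bn^2 + cn + d. Substituting each data point gives a linear system:
  -8a + 4b - 2c + d = -21
  -a + b - c + d = -4
  d = -1
  a + b + c + d = 12
Solving the system yields a = 4, b = 5, c = 4, d = -1.
So g(n) = 4n³ + 5n² + 4n - 1.
Check: g(-2) = -21. ✓

g(n) = 4n^3 + 5n^2 + 4n - 1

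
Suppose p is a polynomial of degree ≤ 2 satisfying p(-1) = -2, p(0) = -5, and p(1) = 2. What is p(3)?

Using the Lagrange interpolation formula with nodes -1, 0, 1:
  L_0(n) = n(n - 1) / 2
  L_1(n) = (n + 1)(n - 1) / -1
  L_2(n) = (n + 1)n / 2
Then p(n) = -2·L_0(n) - 5·L_1(n) + 2·L_2(n).
Expanding and collecting terms gives p(n) = 5n^2 + 2n - 5.
Evaluating at n = 3: p(3) = 46.

46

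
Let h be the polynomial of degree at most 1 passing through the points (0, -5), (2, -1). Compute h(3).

1

Using the Lagrange interpolation formula with nodes 0, 2:
  L_0(n) = (n - 2) / -2
  L_1(n) = n / 2
Then h(n) = -5·L_0(n) - 1·L_1(n).
Expanding and collecting terms gives h(n) = 2n - 5.
Evaluating at n = 3: h(3) = 1.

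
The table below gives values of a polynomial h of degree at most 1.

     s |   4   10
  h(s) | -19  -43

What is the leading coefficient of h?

-4

Write h(s) = as + b. Substituting each data point gives a linear system:
  4a + b = -19
  10a + b = -43
Solving the system yields a = -4, b = -3.
So h(s) = -4s - 3.
The leading coefficient is -4.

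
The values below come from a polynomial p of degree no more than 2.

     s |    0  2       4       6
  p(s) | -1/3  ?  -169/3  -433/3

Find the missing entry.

On equispaced nodes a degree-2 polynomial has vanishing third forward difference, so
  - p(0) + 3·p(2) - 3·p(4) + p(6) = 0.
Substituting the known values and solving for p(2):
  3·p(2) = -25
  p(2) = -25/3.

-25/3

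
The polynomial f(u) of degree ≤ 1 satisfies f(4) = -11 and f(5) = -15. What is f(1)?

Write f(u) = au + b. Substituting each data point gives a linear system:
  4a + b = -11
  5a + b = -15
Solving the system yields a = -4, b = 5.
So f(u) = -4u + 5.
Then f(1) = 1.

1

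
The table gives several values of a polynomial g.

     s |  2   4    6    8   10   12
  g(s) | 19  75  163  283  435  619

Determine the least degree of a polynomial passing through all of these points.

2

Forward differences of the values at s = 2, 4, 6, 8, 10, 12:
  g  : 19  75  163  283  435  619
  Δ  : 56  88  120  152  184
  Δ^2: 32  32  32  32
  Δ^3: 0  0  0
  Δ^4: 0  0
  Δ^5: 0
The second differences are constant (32) and nonzero, while all higher differences vanish, so the minimal degree is 2.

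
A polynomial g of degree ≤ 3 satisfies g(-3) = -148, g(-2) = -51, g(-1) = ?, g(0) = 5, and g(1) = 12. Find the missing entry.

On equispaced nodes a degree-3 polynomial has vanishing fourth forward difference, so
  g(-3) - 4·g(-2) + 6·g(-1) - 4·g(0) + g(1) = 0.
Substituting the known values and solving for g(-1):
  6·g(-1) = -48
  g(-1) = -8.

-8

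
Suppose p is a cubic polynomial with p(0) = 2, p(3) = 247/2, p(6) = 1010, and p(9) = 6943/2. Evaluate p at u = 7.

Forward differences of the values at u = 0, 3, 6, 9:
  p  : 2  247/2  1010  6943/2
  Δ  : 243/2  1773/2  4923/2
  Δ^2: 765  1575
  Δ^3: 810
The third differences are constant, confirming degree 3.
Interpolating (Newton forward form) and evaluating at u = 7 gives p(7) = 3231/2.

3231/2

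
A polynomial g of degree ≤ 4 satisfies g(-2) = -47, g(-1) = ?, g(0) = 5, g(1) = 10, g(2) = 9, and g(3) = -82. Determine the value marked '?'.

6

On equispaced nodes a degree-4 polynomial has vanishing fifth forward difference, so
  - g(-2) + 5·g(-1) - 10·g(0) + 10·g(1) - 5·g(2) + g(3) = 0.
Substituting the known values and solving for g(-1):
  5·g(-1) = 30
  g(-1) = 6.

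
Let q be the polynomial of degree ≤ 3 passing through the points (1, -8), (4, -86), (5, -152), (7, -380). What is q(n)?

Using the Lagrange interpolation formula with nodes 1, 4, 5, 7:
  L_0(n) = (n - 4)(n - 5)(n - 7) / -72
  L_1(n) = (n - 1)(n - 5)(n - 7) / 9
  L_2(n) = (n - 1)(n - 4)(n - 7) / -8
  L_3(n) = (n - 1)(n - 4)(n - 5) / 36
Then q(n) = -8·L_0(n) - 86·L_1(n) - 152·L_2(n) - 380·L_3(n).
Expanding and collecting terms gives q(n) = -n³ - 5n - 2.
Check: q(7) = -380. ✓

q(n) = -n^3 - 5n - 2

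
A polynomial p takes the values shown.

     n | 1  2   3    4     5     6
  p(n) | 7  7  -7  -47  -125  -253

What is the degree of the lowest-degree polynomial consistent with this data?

3

Forward differences of the values at n = 1, 2, 3, 4, 5, 6:
  p  : 7  7  -7  -47  -125  -253
  Δ  : 0  -14  -40  -78  -128
  Δ^2: -14  -26  -38  -50
  Δ^3: -12  -12  -12
  Δ^4: 0  0
  Δ^5: 0
The third differences are constant (-12) and nonzero, while all higher differences vanish, so the minimal degree is 3.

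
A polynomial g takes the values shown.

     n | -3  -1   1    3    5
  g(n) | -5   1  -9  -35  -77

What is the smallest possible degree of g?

2

Forward differences of the values at n = -3, -1, 1, 3, 5:
  g  : -5  1  -9  -35  -77
  Δ  : 6  -10  -26  -42
  Δ^2: -16  -16  -16
  Δ^3: 0  0
  Δ^4: 0
The second differences are constant (-16) and nonzero, while all higher differences vanish, so the minimal degree is 2.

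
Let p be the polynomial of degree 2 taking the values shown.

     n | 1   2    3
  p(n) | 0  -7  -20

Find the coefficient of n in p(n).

2

Write p(n) = an^2 + bn + c. Substituting each data point gives a linear system:
  a + b + c = 0
  4a + 2b + c = -7
  9a + 3b + c = -20
Solving the system yields a = -3, b = 2, c = 1.
So p(n) = -3n² + 2n + 1.
The coefficient of n is 2.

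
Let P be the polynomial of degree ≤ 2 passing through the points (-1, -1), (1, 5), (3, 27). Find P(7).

Write P(n) = an^2 + bn + c. Substituting each data point gives a linear system:
  a - b + c = -1
  a + b + c = 5
  9a + 3b + c = 27
Solving the system yields a = 2, b = 3, c = 0.
So P(n) = 2n^2 + 3n.
Then P(7) = 119.

119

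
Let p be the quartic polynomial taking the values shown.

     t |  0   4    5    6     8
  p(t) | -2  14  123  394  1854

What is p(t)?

p(t) = t^4 - 5t^3 + 5t^2 - 2

Using the Lagrange interpolation formula with nodes 0, 4, 5, 6, 8:
  L_0(t) = (t - 4)(t - 5)(t - 6)(t - 8) / 960
  L_1(t) = t(t - 5)(t - 6)(t - 8) / -32
  L_2(t) = t(t - 4)(t - 6)(t - 8) / 15
  L_3(t) = t(t - 4)(t - 5)(t - 8) / -24
  L_4(t) = t(t - 4)(t - 5)(t - 6) / 192
Then p(t) = -2·L_0(t) + 14·L_1(t) + 123·L_2(t) + 394·L_3(t) + 1854·L_4(t).
Expanding and collecting terms gives p(t) = t^4 - 5t^3 + 5t^2 - 2.
Check: p(0) = -2. ✓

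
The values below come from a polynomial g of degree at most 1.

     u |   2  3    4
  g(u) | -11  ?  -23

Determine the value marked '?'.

-17

The 2 known points determine the degree-1 polynomial uniquely.
Write g(u) = au + b. Substituting each data point gives a linear system:
  2a + b = -11
  4a + b = -23
Solving the system yields a = -6, b = 1.
So g(u) = -6u + 1.
Then g(3) = -17.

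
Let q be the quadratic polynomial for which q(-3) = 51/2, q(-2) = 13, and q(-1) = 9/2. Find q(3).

21/2

Forward differences of the values at t = -3, -2, -1:
  q  : 51/2  13  9/2
  Δ  : -25/2  -17/2
  Δ^2: 4
The second differences are constant, confirming degree 2.
Interpolating (Newton forward form) and evaluating at t = 3 gives q(3) = 21/2.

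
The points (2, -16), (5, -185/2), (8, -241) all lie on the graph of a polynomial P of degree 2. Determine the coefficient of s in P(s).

5/2

Write P(s) = as^2 + bs + c. Substituting each data point gives a linear system:
  4a + 2b + c = -16
  25a + 5b + c = -185/2
  64a + 8b + c = -241
Solving the system yields a = -4, b = 5/2, c = -5.
So P(s) = -4s^2 + (5/2)s - 5.
The coefficient of s is 5/2.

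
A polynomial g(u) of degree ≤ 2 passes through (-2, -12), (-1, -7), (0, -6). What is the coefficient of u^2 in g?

-2

Write g(u) = au^2 + bu + c. Substituting each data point gives a linear system:
  4a - 2b + c = -12
  a - b + c = -7
  c = -6
Solving the system yields a = -2, b = -1, c = -6.
So g(u) = -2u^2 - u - 6.
The leading coefficient is -2.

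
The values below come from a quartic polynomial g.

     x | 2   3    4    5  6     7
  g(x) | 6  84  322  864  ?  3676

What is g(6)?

The 5 known points determine the degree-4 polynomial uniquely.
Write g(x) = ax^4 + bx^3 + cx^2 + dx + e. Substituting each data point gives a linear system:
  16a + 8b + 4c + 2d + e = 6
  81a + 27b + 9c + 3d + e = 84
  256a + 64b + 16c + 4d + e = 322
  625a + 125b + 25c + 5d + e = 864
  2401a + 343b + 49c + 7d + e = 3676
Solving the system yields a = 2, b = -4, c = 6, d = -6, e = -6.
So g(x) = 2x^4 - 4x^3 + 6x^2 - 6x - 6.
Then g(6) = 1902.

1902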